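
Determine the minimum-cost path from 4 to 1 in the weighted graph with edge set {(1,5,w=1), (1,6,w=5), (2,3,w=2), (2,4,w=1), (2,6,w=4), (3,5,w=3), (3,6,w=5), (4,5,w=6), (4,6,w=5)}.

Step 1: Build adjacency list with weights:
  1: 5(w=1), 6(w=5)
  2: 3(w=2), 4(w=1), 6(w=4)
  3: 2(w=2), 5(w=3), 6(w=5)
  4: 2(w=1), 5(w=6), 6(w=5)
  5: 1(w=1), 3(w=3), 4(w=6)
  6: 1(w=5), 2(w=4), 3(w=5), 4(w=5)

Step 2: Apply Dijkstra's algorithm from vertex 4:
  Visit vertex 4 (distance=0)
    Update dist[2] = 1
    Update dist[5] = 6
    Update dist[6] = 5
  Visit vertex 2 (distance=1)
    Update dist[3] = 3
  Visit vertex 3 (distance=3)
  Visit vertex 6 (distance=5)
    Update dist[1] = 10
  Visit vertex 5 (distance=6)
    Update dist[1] = 7
  Visit vertex 1 (distance=7)

Step 3: Shortest path: 4 -> 5 -> 1
Total weight: 6 + 1 = 7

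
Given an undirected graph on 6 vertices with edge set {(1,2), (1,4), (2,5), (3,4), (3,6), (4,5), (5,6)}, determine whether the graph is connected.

Step 1: Build adjacency list from edges:
  1: 2, 4
  2: 1, 5
  3: 4, 6
  4: 1, 3, 5
  5: 2, 4, 6
  6: 3, 5

Step 2: Run BFS/DFS from vertex 1:
  Visited: {1, 2, 4, 5, 3, 6}
  Reached 6 of 6 vertices

Step 3: All 6 vertices reached from vertex 1, so the graph is connected.
Answer: Yes, the graph is connected.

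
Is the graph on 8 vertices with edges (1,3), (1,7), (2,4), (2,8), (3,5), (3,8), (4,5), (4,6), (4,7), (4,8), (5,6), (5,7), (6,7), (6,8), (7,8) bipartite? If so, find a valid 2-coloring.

Step 1: Attempt 2-coloring using BFS:
  Start at vertex 1, assign color 0
  Color vertex 3 with color 1 (neighbor of 1)
  Color vertex 7 with color 1 (neighbor of 1)
  Color vertex 5 with color 0 (neighbor of 3)
  Color vertex 8 with color 0 (neighbor of 3)
  Color vertex 4 with color 0 (neighbor of 7)
  Color vertex 6 with color 0 (neighbor of 7)

Step 2: Conflict found! Vertices 5 and 4 are adjacent but have the same color.
This means the graph contains an odd cycle.

The graph is NOT bipartite.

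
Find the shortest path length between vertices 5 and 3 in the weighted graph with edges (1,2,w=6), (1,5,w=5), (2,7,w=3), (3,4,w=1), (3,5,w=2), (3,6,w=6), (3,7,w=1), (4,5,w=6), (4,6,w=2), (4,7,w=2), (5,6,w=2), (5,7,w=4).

Step 1: Build adjacency list with weights:
  1: 2(w=6), 5(w=5)
  2: 1(w=6), 7(w=3)
  3: 4(w=1), 5(w=2), 6(w=6), 7(w=1)
  4: 3(w=1), 5(w=6), 6(w=2), 7(w=2)
  5: 1(w=5), 3(w=2), 4(w=6), 6(w=2), 7(w=4)
  6: 3(w=6), 4(w=2), 5(w=2)
  7: 2(w=3), 3(w=1), 4(w=2), 5(w=4)

Step 2: Apply Dijkstra's algorithm from vertex 5:
  Visit vertex 5 (distance=0)
    Update dist[1] = 5
    Update dist[3] = 2
    Update dist[4] = 6
    Update dist[6] = 2
    Update dist[7] = 4
  Visit vertex 3 (distance=2)
    Update dist[4] = 3
    Update dist[7] = 3

Step 3: Shortest path: 5 -> 3
Total weight: 2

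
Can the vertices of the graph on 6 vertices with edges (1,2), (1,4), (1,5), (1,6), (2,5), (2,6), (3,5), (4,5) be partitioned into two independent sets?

Step 1: Attempt 2-coloring using BFS:
  Start at vertex 1, assign color 0
  Color vertex 2 with color 1 (neighbor of 1)
  Color vertex 4 with color 1 (neighbor of 1)
  Color vertex 5 with color 1 (neighbor of 1)
  Color vertex 6 with color 1 (neighbor of 1)

Step 2: Conflict found! Vertices 2 and 5 are adjacent but have the same color.
This means the graph contains an odd cycle.

The graph is NOT bipartite.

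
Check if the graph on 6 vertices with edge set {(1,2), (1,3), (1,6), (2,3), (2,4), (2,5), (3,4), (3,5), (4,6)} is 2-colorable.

Step 1: Attempt 2-coloring using BFS:
  Start at vertex 1, assign color 0
  Color vertex 2 with color 1 (neighbor of 1)
  Color vertex 3 with color 1 (neighbor of 1)
  Color vertex 6 with color 1 (neighbor of 1)

Step 2: Conflict found! Vertices 2 and 3 are adjacent but have the same color.
This means the graph contains an odd cycle.

The graph is NOT bipartite.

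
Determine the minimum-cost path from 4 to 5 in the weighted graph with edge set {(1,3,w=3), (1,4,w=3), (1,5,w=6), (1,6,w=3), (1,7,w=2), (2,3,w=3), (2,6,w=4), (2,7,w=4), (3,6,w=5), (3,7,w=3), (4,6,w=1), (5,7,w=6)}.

Step 1: Build adjacency list with weights:
  1: 3(w=3), 4(w=3), 5(w=6), 6(w=3), 7(w=2)
  2: 3(w=3), 6(w=4), 7(w=4)
  3: 1(w=3), 2(w=3), 6(w=5), 7(w=3)
  4: 1(w=3), 6(w=1)
  5: 1(w=6), 7(w=6)
  6: 1(w=3), 2(w=4), 3(w=5), 4(w=1)
  7: 1(w=2), 2(w=4), 3(w=3), 5(w=6)

Step 2: Apply Dijkstra's algorithm from vertex 4:
  Visit vertex 4 (distance=0)
    Update dist[1] = 3
    Update dist[6] = 1
  Visit vertex 6 (distance=1)
    Update dist[2] = 5
    Update dist[3] = 6
  Visit vertex 1 (distance=3)
    Update dist[5] = 9
    Update dist[7] = 5
  Visit vertex 2 (distance=5)
  Visit vertex 7 (distance=5)
  Visit vertex 3 (distance=6)
  Visit vertex 5 (distance=9)

Step 3: Shortest path: 4 -> 1 -> 5
Total weight: 3 + 6 = 9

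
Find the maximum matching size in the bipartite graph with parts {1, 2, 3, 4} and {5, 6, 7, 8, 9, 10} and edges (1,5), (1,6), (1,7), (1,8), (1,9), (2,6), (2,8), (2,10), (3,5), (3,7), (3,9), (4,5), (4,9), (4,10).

Step 1: List the neighbors of each left vertex:
  1: 5, 6, 7, 8, 9
  2: 6, 8, 10
  3: 5, 7, 9
  4: 5, 9, 10

Step 2: Greedily match left vertices, then look for augmenting paths:
  Match 1 -- 5
  Match 2 -- 6
  Match 3 -- 7
  Match 4 -- 9
  No augmenting path remains.

Step 3: Verify this is maximum:
  Matching size 4 = min(|L|, |R|) = min(4, 6), which is an upper bound, so this matching is maximum.

Maximum matching: {(1,5), (2,6), (3,7), (4,9)}
Size: 4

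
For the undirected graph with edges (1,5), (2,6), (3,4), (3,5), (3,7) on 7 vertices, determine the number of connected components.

Step 1: Build adjacency list from edges:
  1: 5
  2: 6
  3: 4, 5, 7
  4: 3
  5: 1, 3
  6: 2
  7: 3

Step 2: Run BFS/DFS from vertex 1:
  Visited: {1, 5, 3, 4, 7}
  Reached 5 of 7 vertices

Step 3: Only 5 of 7 vertices reached. Graph is disconnected.
Connected components: {1, 3, 4, 5, 7}, {2, 6}
Number of connected components: 2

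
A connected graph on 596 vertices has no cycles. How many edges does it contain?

A tree on n vertices always has exactly n - 1 edges.
For n = 596: edges = 596 - 1 = 595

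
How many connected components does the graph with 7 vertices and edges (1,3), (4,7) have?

Step 1: Build adjacency list from edges:
  1: 3
  2: (none)
  3: 1
  4: 7
  5: (none)
  6: (none)
  7: 4

Step 2: Run BFS/DFS from vertex 1:
  Visited: {1, 3}
  Reached 2 of 7 vertices

Step 3: Only 2 of 7 vertices reached. Graph is disconnected.
Connected components: {1, 3}, {2}, {4, 7}, {5}, {6}
Number of connected components: 5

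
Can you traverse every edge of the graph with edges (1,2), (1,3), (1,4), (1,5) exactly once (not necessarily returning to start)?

Step 1: Find the degree of each vertex:
  deg(1) = 4
  deg(2) = 1
  deg(3) = 1
  deg(4) = 1
  deg(5) = 1

Step 2: Count vertices with odd degree:
  Odd-degree vertices: 2, 3, 4, 5 (4 total)

Step 3: Apply Euler's theorem:
  - Eulerian circuit exists iff graph is connected and all vertices have even degree
  - Eulerian path exists iff graph is connected and has 0 or 2 odd-degree vertices

Graph has 4 odd-degree vertices (need 0 or 2).
Neither Eulerian path nor Eulerian circuit exists.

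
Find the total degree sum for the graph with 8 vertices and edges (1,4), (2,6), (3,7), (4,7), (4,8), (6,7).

Step 1: Count edges incident to each vertex:
  deg(1) = 1 (neighbors: 4)
  deg(2) = 1 (neighbors: 6)
  deg(3) = 1 (neighbors: 7)
  deg(4) = 3 (neighbors: 1, 7, 8)
  deg(5) = 0 (neighbors: none)
  deg(6) = 2 (neighbors: 2, 7)
  deg(7) = 3 (neighbors: 3, 4, 6)
  deg(8) = 1 (neighbors: 4)

Step 2: Sum all degrees:
  1 + 1 + 1 + 3 + 0 + 2 + 3 + 1 = 12

Verification: sum of degrees = 2 * |E| = 2 * 6 = 12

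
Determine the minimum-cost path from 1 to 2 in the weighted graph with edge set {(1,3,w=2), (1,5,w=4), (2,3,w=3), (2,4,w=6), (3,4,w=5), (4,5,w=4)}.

Step 1: Build adjacency list with weights:
  1: 3(w=2), 5(w=4)
  2: 3(w=3), 4(w=6)
  3: 1(w=2), 2(w=3), 4(w=5)
  4: 2(w=6), 3(w=5), 5(w=4)
  5: 1(w=4), 4(w=4)

Step 2: Apply Dijkstra's algorithm from vertex 1:
  Visit vertex 1 (distance=0)
    Update dist[3] = 2
    Update dist[5] = 4
  Visit vertex 3 (distance=2)
    Update dist[2] = 5
    Update dist[4] = 7
  Visit vertex 5 (distance=4)
  Visit vertex 2 (distance=5)

Step 3: Shortest path: 1 -> 3 -> 2
Total weight: 2 + 3 = 5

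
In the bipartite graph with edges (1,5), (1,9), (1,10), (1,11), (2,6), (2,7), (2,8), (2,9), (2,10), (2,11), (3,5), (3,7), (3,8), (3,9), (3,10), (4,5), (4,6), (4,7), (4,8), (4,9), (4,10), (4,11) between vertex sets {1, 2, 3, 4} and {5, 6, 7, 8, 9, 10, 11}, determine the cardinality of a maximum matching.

Step 1: List the neighbors of each left vertex:
  1: 5, 9, 10, 11
  2: 6, 7, 8, 9, 10, 11
  3: 5, 7, 8, 9, 10
  4: 5, 6, 7, 8, 9, 10, 11

Step 2: Greedily match left vertices, then look for augmenting paths:
  Match 1 -- 5
  Match 2 -- 6
  Match 3 -- 7
  Match 4 -- 8
  No augmenting path remains.

Step 3: Verify this is maximum:
  Matching size 4 = min(|L|, |R|) = min(4, 7), which is an upper bound, so this matching is maximum.

Maximum matching: {(1,5), (2,6), (3,7), (4,8)}
Size: 4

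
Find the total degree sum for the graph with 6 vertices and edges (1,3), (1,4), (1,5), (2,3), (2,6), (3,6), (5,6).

Step 1: Count edges incident to each vertex:
  deg(1) = 3 (neighbors: 3, 4, 5)
  deg(2) = 2 (neighbors: 3, 6)
  deg(3) = 3 (neighbors: 1, 2, 6)
  deg(4) = 1 (neighbors: 1)
  deg(5) = 2 (neighbors: 1, 6)
  deg(6) = 3 (neighbors: 2, 3, 5)

Step 2: Sum all degrees:
  3 + 2 + 3 + 1 + 2 + 3 = 14

Verification: sum of degrees = 2 * |E| = 2 * 7 = 14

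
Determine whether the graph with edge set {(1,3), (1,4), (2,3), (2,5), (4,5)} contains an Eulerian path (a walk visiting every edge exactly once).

Step 1: Find the degree of each vertex:
  deg(1) = 2
  deg(2) = 2
  deg(3) = 2
  deg(4) = 2
  deg(5) = 2

Step 2: Count vertices with odd degree:
  All vertices have even degree (0 odd-degree vertices)

Step 3: Apply Euler's theorem:
  - Eulerian circuit exists iff graph is connected and all vertices have even degree
  - Eulerian path exists iff graph is connected and has 0 or 2 odd-degree vertices

Graph is connected with 0 odd-degree vertices.
Both Eulerian circuit and Eulerian path exist.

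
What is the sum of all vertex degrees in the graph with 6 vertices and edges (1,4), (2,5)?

Step 1: Count edges incident to each vertex:
  deg(1) = 1 (neighbors: 4)
  deg(2) = 1 (neighbors: 5)
  deg(3) = 0 (neighbors: none)
  deg(4) = 1 (neighbors: 1)
  deg(5) = 1 (neighbors: 2)
  deg(6) = 0 (neighbors: none)

Step 2: Sum all degrees:
  1 + 1 + 0 + 1 + 1 + 0 = 4

Verification: sum of degrees = 2 * |E| = 2 * 2 = 4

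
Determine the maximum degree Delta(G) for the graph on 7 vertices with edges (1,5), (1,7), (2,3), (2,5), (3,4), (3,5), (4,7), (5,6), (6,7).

Step 1: Count edges incident to each vertex:
  deg(1) = 2 (neighbors: 5, 7)
  deg(2) = 2 (neighbors: 3, 5)
  deg(3) = 3 (neighbors: 2, 4, 5)
  deg(4) = 2 (neighbors: 3, 7)
  deg(5) = 4 (neighbors: 1, 2, 3, 6)
  deg(6) = 2 (neighbors: 5, 7)
  deg(7) = 3 (neighbors: 1, 4, 6)

Step 2: Find maximum:
  max(2, 2, 3, 2, 4, 2, 3) = 4 (vertex 5)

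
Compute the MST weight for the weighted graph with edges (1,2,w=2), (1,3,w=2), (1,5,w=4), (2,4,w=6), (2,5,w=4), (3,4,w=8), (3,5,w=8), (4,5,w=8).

Apply Kruskal's algorithm (sort edges by weight, add if no cycle):

Sorted edges by weight:
  (1,2) w=2
  (1,3) w=2
  (1,5) w=4
  (2,5) w=4
  (2,4) w=6
  (3,4) w=8
  (3,5) w=8
  (4,5) w=8

Add edge (1,2) w=2 -- no cycle. Running total: 2
Add edge (1,3) w=2 -- no cycle. Running total: 4
Add edge (1,5) w=4 -- no cycle. Running total: 8
Skip edge (2,5) w=4 -- would create cycle
Add edge (2,4) w=6 -- no cycle. Running total: 14

MST edges: (1,2,w=2), (1,3,w=2), (1,5,w=4), (2,4,w=6)
Total MST weight: 2 + 2 + 4 + 6 = 14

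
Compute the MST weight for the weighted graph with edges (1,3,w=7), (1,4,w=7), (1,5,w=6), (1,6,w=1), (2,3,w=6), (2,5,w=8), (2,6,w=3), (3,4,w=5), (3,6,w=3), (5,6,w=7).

Apply Kruskal's algorithm (sort edges by weight, add if no cycle):

Sorted edges by weight:
  (1,6) w=1
  (2,6) w=3
  (3,6) w=3
  (3,4) w=5
  (1,5) w=6
  (2,3) w=6
  (1,3) w=7
  (1,4) w=7
  (5,6) w=7
  (2,5) w=8

Add edge (1,6) w=1 -- no cycle. Running total: 1
Add edge (2,6) w=3 -- no cycle. Running total: 4
Add edge (3,6) w=3 -- no cycle. Running total: 7
Add edge (3,4) w=5 -- no cycle. Running total: 12
Add edge (1,5) w=6 -- no cycle. Running total: 18

MST edges: (1,6,w=1), (2,6,w=3), (3,6,w=3), (3,4,w=5), (1,5,w=6)
Total MST weight: 1 + 3 + 3 + 5 + 6 = 18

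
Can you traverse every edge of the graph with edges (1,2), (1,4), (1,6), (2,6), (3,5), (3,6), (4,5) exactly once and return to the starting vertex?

Step 1: Find the degree of each vertex:
  deg(1) = 3
  deg(2) = 2
  deg(3) = 2
  deg(4) = 2
  deg(5) = 2
  deg(6) = 3

Step 2: Count vertices with odd degree:
  Odd-degree vertices: 1, 6 (2 total)

Step 3: Apply Euler's theorem:
  - Eulerian circuit exists iff graph is connected and all vertices have even degree
  - Eulerian path exists iff graph is connected and has 0 or 2 odd-degree vertices

Graph is connected with exactly 2 odd-degree vertices (1, 6).
Eulerian path exists (starting and ending at the odd-degree vertices), but no Eulerian circuit.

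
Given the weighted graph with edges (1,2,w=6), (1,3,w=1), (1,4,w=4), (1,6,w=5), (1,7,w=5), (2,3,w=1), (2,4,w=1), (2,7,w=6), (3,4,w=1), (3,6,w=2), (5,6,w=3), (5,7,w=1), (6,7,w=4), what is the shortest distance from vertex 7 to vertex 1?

Step 1: Build adjacency list with weights:
  1: 2(w=6), 3(w=1), 4(w=4), 6(w=5), 7(w=5)
  2: 1(w=6), 3(w=1), 4(w=1), 7(w=6)
  3: 1(w=1), 2(w=1), 4(w=1), 6(w=2)
  4: 1(w=4), 2(w=1), 3(w=1)
  5: 6(w=3), 7(w=1)
  6: 1(w=5), 3(w=2), 5(w=3), 7(w=4)
  7: 1(w=5), 2(w=6), 5(w=1), 6(w=4)

Step 2: Apply Dijkstra's algorithm from vertex 7:
  Visit vertex 7 (distance=0)
    Update dist[1] = 5
    Update dist[2] = 6
    Update dist[5] = 1
    Update dist[6] = 4
  Visit vertex 5 (distance=1)
  Visit vertex 6 (distance=4)
    Update dist[3] = 6
  Visit vertex 1 (distance=5)
    Update dist[4] = 9

Step 3: Shortest path: 7 -> 1
Total weight: 5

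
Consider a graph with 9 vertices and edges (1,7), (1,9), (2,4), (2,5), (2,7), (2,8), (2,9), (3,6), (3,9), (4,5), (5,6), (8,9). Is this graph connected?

Step 1: Build adjacency list from edges:
  1: 7, 9
  2: 4, 5, 7, 8, 9
  3: 6, 9
  4: 2, 5
  5: 2, 4, 6
  6: 3, 5
  7: 1, 2
  8: 2, 9
  9: 1, 2, 3, 8

Step 2: Run BFS/DFS from vertex 1:
  Visited: {1, 7, 9, 2, 3, 8, 4, 5, 6}
  Reached 9 of 9 vertices

Step 3: All 9 vertices reached from vertex 1, so the graph is connected.
Answer: Yes, the graph is connected.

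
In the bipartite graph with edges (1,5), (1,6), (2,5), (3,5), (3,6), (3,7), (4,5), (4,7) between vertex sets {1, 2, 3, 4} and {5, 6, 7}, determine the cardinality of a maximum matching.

Step 1: List the neighbors of each left vertex:
  1: 5, 6
  2: 5
  3: 5, 6, 7
  4: 5, 7

Step 2: Greedily match left vertices, then look for augmenting paths:
  Match 1 -- 5
  Match 3 -- 6
  Match 4 -- 7
  No augmenting path remains.

Step 3: Verify this is maximum:
  Matching size 3 = min(|L|, |R|) = min(4, 3), which is an upper bound, so this matching is maximum.

Maximum matching: {(1,5), (3,6), (4,7)}
Size: 3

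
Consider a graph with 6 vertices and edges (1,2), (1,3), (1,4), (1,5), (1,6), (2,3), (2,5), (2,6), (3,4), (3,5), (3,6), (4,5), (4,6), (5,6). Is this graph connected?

Step 1: Build adjacency list from edges:
  1: 2, 3, 4, 5, 6
  2: 1, 3, 5, 6
  3: 1, 2, 4, 5, 6
  4: 1, 3, 5, 6
  5: 1, 2, 3, 4, 6
  6: 1, 2, 3, 4, 5

Step 2: Run BFS/DFS from vertex 1:
  Visited: {1, 2, 3, 4, 5, 6}
  Reached 6 of 6 vertices

Step 3: All 6 vertices reached from vertex 1, so the graph is connected.
Answer: Yes, the graph is connected.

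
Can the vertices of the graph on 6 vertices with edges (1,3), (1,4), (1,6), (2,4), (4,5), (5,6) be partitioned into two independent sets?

Step 1: Attempt 2-coloring using BFS:
  Start at vertex 1, assign color 0
  Color vertex 3 with color 1 (neighbor of 1)
  Color vertex 4 with color 1 (neighbor of 1)
  Color vertex 6 with color 1 (neighbor of 1)
  Color vertex 2 with color 0 (neighbor of 4)
  Color vertex 5 with color 0 (neighbor of 4)

Step 2: 2-coloring succeeded. No conflicts found.
  Set A (color 0): {1, 2, 5}
  Set B (color 1): {3, 4, 6}

The graph is bipartite with partition {1, 2, 5}, {3, 4, 6}.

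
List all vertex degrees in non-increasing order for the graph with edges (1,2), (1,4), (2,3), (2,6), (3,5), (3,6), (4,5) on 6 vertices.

Step 1: Count edges incident to each vertex:
  deg(1) = 2 (neighbors: 2, 4)
  deg(2) = 3 (neighbors: 1, 3, 6)
  deg(3) = 3 (neighbors: 2, 5, 6)
  deg(4) = 2 (neighbors: 1, 5)
  deg(5) = 2 (neighbors: 3, 4)
  deg(6) = 2 (neighbors: 2, 3)

Step 2: Sort degrees in non-increasing order:
  Degrees: [2, 3, 3, 2, 2, 2] -> sorted: [3, 3, 2, 2, 2, 2]

Degree sequence: [3, 3, 2, 2, 2, 2]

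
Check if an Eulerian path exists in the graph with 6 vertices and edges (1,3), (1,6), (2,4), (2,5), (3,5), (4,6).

Step 1: Find the degree of each vertex:
  deg(1) = 2
  deg(2) = 2
  deg(3) = 2
  deg(4) = 2
  deg(5) = 2
  deg(6) = 2

Step 2: Count vertices with odd degree:
  All vertices have even degree (0 odd-degree vertices)

Step 3: Apply Euler's theorem:
  - Eulerian circuit exists iff graph is connected and all vertices have even degree
  - Eulerian path exists iff graph is connected and has 0 or 2 odd-degree vertices

Graph is connected with 0 odd-degree vertices.
Both Eulerian circuit and Eulerian path exist.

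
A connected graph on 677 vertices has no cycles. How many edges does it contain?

A tree on n vertices always has exactly n - 1 edges.
For n = 677: edges = 677 - 1 = 676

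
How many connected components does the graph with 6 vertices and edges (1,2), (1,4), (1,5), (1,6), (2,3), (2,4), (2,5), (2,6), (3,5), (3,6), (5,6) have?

Step 1: Build adjacency list from edges:
  1: 2, 4, 5, 6
  2: 1, 3, 4, 5, 6
  3: 2, 5, 6
  4: 1, 2
  5: 1, 2, 3, 6
  6: 1, 2, 3, 5

Step 2: Run BFS/DFS from vertex 1:
  Visited: {1, 2, 4, 5, 6, 3}
  Reached 6 of 6 vertices

Step 3: All 6 vertices reached from vertex 1, so the graph is connected.
Number of connected components: 1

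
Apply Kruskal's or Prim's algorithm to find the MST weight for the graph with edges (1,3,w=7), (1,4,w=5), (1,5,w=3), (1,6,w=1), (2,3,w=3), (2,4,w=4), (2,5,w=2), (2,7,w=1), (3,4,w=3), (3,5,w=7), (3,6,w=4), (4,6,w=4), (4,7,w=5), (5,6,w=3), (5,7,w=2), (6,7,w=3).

Apply Kruskal's algorithm (sort edges by weight, add if no cycle):

Sorted edges by weight:
  (1,6) w=1
  (2,7) w=1
  (2,5) w=2
  (5,7) w=2
  (1,5) w=3
  (2,3) w=3
  (3,4) w=3
  (5,6) w=3
  (6,7) w=3
  (2,4) w=4
  (3,6) w=4
  (4,6) w=4
  (1,4) w=5
  (4,7) w=5
  (1,3) w=7
  (3,5) w=7

Add edge (1,6) w=1 -- no cycle. Running total: 1
Add edge (2,7) w=1 -- no cycle. Running total: 2
Add edge (2,5) w=2 -- no cycle. Running total: 4
Skip edge (5,7) w=2 -- would create cycle
Add edge (1,5) w=3 -- no cycle. Running total: 7
Add edge (2,3) w=3 -- no cycle. Running total: 10
Add edge (3,4) w=3 -- no cycle. Running total: 13

MST edges: (1,6,w=1), (2,7,w=1), (2,5,w=2), (1,5,w=3), (2,3,w=3), (3,4,w=3)
Total MST weight: 1 + 1 + 2 + 3 + 3 + 3 = 13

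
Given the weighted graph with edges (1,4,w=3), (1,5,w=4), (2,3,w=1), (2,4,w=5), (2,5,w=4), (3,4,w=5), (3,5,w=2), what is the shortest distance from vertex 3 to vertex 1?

Step 1: Build adjacency list with weights:
  1: 4(w=3), 5(w=4)
  2: 3(w=1), 4(w=5), 5(w=4)
  3: 2(w=1), 4(w=5), 5(w=2)
  4: 1(w=3), 2(w=5), 3(w=5)
  5: 1(w=4), 2(w=4), 3(w=2)

Step 2: Apply Dijkstra's algorithm from vertex 3:
  Visit vertex 3 (distance=0)
    Update dist[2] = 1
    Update dist[4] = 5
    Update dist[5] = 2
  Visit vertex 2 (distance=1)
  Visit vertex 5 (distance=2)
    Update dist[1] = 6
  Visit vertex 4 (distance=5)
  Visit vertex 1 (distance=6)

Step 3: Shortest path: 3 -> 5 -> 1
Total weight: 2 + 4 = 6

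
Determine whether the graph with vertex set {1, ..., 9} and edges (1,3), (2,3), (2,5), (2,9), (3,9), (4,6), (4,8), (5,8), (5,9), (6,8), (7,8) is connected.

Step 1: Build adjacency list from edges:
  1: 3
  2: 3, 5, 9
  3: 1, 2, 9
  4: 6, 8
  5: 2, 8, 9
  6: 4, 8
  7: 8
  8: 4, 5, 6, 7
  9: 2, 3, 5

Step 2: Run BFS/DFS from vertex 1:
  Visited: {1, 3, 2, 9, 5, 8, 4, 6, 7}
  Reached 9 of 9 vertices

Step 3: All 9 vertices reached from vertex 1, so the graph is connected.
Answer: Yes, the graph is connected.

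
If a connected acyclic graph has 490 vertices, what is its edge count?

A tree on n vertices always has exactly n - 1 edges.
For n = 490: edges = 490 - 1 = 489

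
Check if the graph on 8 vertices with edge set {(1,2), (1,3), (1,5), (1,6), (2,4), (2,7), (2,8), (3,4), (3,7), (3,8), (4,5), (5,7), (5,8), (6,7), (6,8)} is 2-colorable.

Step 1: Attempt 2-coloring using BFS:
  Start at vertex 1, assign color 0
  Color vertex 2 with color 1 (neighbor of 1)
  Color vertex 3 with color 1 (neighbor of 1)
  Color vertex 5 with color 1 (neighbor of 1)
  Color vertex 6 with color 1 (neighbor of 1)
  Color vertex 4 with color 0 (neighbor of 2)
  Color vertex 7 with color 0 (neighbor of 2)
  Color vertex 8 with color 0 (neighbor of 2)

Step 2: 2-coloring succeeded. No conflicts found.
  Set A (color 0): {1, 4, 7, 8}
  Set B (color 1): {2, 3, 5, 6}

The graph is bipartite with partition {1, 4, 7, 8}, {2, 3, 5, 6}.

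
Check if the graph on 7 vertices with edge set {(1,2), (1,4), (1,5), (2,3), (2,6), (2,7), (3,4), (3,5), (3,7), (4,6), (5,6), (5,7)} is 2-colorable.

Step 1: Attempt 2-coloring using BFS:
  Start at vertex 1, assign color 0
  Color vertex 2 with color 1 (neighbor of 1)
  Color vertex 4 with color 1 (neighbor of 1)
  Color vertex 5 with color 1 (neighbor of 1)
  Color vertex 3 with color 0 (neighbor of 2)
  Color vertex 6 with color 0 (neighbor of 2)
  Color vertex 7 with color 0 (neighbor of 2)

Step 2: Conflict found! Vertices 3 and 7 are adjacent but have the same color.
This means the graph contains an odd cycle.

The graph is NOT bipartite.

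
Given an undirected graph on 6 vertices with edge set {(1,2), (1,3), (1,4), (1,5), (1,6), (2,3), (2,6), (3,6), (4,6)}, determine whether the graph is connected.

Step 1: Build adjacency list from edges:
  1: 2, 3, 4, 5, 6
  2: 1, 3, 6
  3: 1, 2, 6
  4: 1, 6
  5: 1
  6: 1, 2, 3, 4

Step 2: Run BFS/DFS from vertex 1:
  Visited: {1, 2, 3, 4, 5, 6}
  Reached 6 of 6 vertices

Step 3: All 6 vertices reached from vertex 1, so the graph is connected.
Answer: Yes, the graph is connected.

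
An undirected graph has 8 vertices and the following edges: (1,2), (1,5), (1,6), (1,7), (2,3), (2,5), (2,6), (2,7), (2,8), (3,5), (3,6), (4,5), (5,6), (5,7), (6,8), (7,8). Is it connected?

Step 1: Build adjacency list from edges:
  1: 2, 5, 6, 7
  2: 1, 3, 5, 6, 7, 8
  3: 2, 5, 6
  4: 5
  5: 1, 2, 3, 4, 6, 7
  6: 1, 2, 3, 5, 8
  7: 1, 2, 5, 8
  8: 2, 6, 7

Step 2: Run BFS/DFS from vertex 1:
  Visited: {1, 2, 5, 6, 7, 3, 8, 4}
  Reached 8 of 8 vertices

Step 3: All 8 vertices reached from vertex 1, so the graph is connected.
Answer: Yes, the graph is connected.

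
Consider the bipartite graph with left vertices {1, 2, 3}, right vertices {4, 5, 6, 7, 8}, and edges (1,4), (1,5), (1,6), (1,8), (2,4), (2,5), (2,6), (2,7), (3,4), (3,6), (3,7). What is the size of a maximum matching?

Step 1: List the neighbors of each left vertex:
  1: 4, 5, 6, 8
  2: 4, 5, 6, 7
  3: 4, 6, 7

Step 2: Greedily match left vertices, then look for augmenting paths:
  Match 1 -- 4
  Match 2 -- 5
  Match 3 -- 6
  No augmenting path remains.

Step 3: Verify this is maximum:
  Matching size 3 = min(|L|, |R|) = min(3, 5), which is an upper bound, so this matching is maximum.

Maximum matching: {(1,4), (2,5), (3,6)}
Size: 3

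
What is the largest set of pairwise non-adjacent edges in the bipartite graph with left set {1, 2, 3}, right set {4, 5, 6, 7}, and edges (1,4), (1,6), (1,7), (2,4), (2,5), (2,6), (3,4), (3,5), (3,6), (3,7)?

Step 1: List the neighbors of each left vertex:
  1: 4, 6, 7
  2: 4, 5, 6
  3: 4, 5, 6, 7

Step 2: Greedily match left vertices, then look for augmenting paths:
  Match 1 -- 4
  Match 2 -- 5
  Match 3 -- 6
  No augmenting path remains.

Step 3: Verify this is maximum:
  Matching size 3 = min(|L|, |R|) = min(3, 4), which is an upper bound, so this matching is maximum.

Maximum matching: {(1,4), (2,5), (3,6)}
Size: 3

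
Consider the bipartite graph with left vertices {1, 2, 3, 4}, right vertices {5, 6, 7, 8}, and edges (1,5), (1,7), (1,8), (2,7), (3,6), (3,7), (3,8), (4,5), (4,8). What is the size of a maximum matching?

Step 1: List the neighbors of each left vertex:
  1: 5, 7, 8
  2: 7
  3: 6, 7, 8
  4: 5, 8

Step 2: Greedily match left vertices, then look for augmenting paths:
  Match 1 -- 5
  Match 2 -- 7
  Match 3 -- 6
  Match 4 -- 8
  No augmenting path remains.

Step 3: Verify this is maximum:
  Matching size 4 = min(|L|, |R|) = min(4, 4), which is an upper bound, so this matching is maximum.

Maximum matching: {(1,5), (2,7), (3,6), (4,8)}
Size: 4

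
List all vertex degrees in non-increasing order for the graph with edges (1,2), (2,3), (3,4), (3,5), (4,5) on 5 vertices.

Step 1: Count edges incident to each vertex:
  deg(1) = 1 (neighbors: 2)
  deg(2) = 2 (neighbors: 1, 3)
  deg(3) = 3 (neighbors: 2, 4, 5)
  deg(4) = 2 (neighbors: 3, 5)
  deg(5) = 2 (neighbors: 3, 4)

Step 2: Sort degrees in non-increasing order:
  Degrees: [1, 2, 3, 2, 2] -> sorted: [3, 2, 2, 2, 1]

Degree sequence: [3, 2, 2, 2, 1]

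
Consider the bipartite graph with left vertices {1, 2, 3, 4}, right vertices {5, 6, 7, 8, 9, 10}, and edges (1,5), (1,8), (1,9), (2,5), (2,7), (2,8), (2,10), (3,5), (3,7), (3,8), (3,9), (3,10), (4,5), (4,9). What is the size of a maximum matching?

Step 1: List the neighbors of each left vertex:
  1: 5, 8, 9
  2: 5, 7, 8, 10
  3: 5, 7, 8, 9, 10
  4: 5, 9

Step 2: Greedily match left vertices, then look for augmenting paths:
  Match 1 -- 5
  Match 2 -- 7
  Match 3 -- 8
  Match 4 -- 9
  No augmenting path remains.

Step 3: Verify this is maximum:
  Matching size 4 = min(|L|, |R|) = min(4, 6), which is an upper bound, so this matching is maximum.

Maximum matching: {(1,5), (2,7), (3,8), (4,9)}
Size: 4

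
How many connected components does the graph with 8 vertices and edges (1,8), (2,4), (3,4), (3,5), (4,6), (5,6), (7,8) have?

Step 1: Build adjacency list from edges:
  1: 8
  2: 4
  3: 4, 5
  4: 2, 3, 6
  5: 3, 6
  6: 4, 5
  7: 8
  8: 1, 7

Step 2: Run BFS/DFS from vertex 1:
  Visited: {1, 8, 7}
  Reached 3 of 8 vertices

Step 3: Only 3 of 8 vertices reached. Graph is disconnected.
Connected components: {1, 7, 8}, {2, 3, 4, 5, 6}
Number of connected components: 2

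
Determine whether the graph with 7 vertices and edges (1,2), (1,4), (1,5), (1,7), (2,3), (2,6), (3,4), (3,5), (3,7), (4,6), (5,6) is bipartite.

Step 1: Attempt 2-coloring using BFS:
  Start at vertex 1, assign color 0
  Color vertex 2 with color 1 (neighbor of 1)
  Color vertex 4 with color 1 (neighbor of 1)
  Color vertex 5 with color 1 (neighbor of 1)
  Color vertex 7 with color 1 (neighbor of 1)
  Color vertex 3 with color 0 (neighbor of 2)
  Color vertex 6 with color 0 (neighbor of 2)

Step 2: 2-coloring succeeded. No conflicts found.
  Set A (color 0): {1, 3, 6}
  Set B (color 1): {2, 4, 5, 7}

The graph is bipartite with partition {1, 3, 6}, {2, 4, 5, 7}.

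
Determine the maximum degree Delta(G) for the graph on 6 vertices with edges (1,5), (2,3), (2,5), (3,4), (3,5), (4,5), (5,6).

Step 1: Count edges incident to each vertex:
  deg(1) = 1 (neighbors: 5)
  deg(2) = 2 (neighbors: 3, 5)
  deg(3) = 3 (neighbors: 2, 4, 5)
  deg(4) = 2 (neighbors: 3, 5)
  deg(5) = 5 (neighbors: 1, 2, 3, 4, 6)
  deg(6) = 1 (neighbors: 5)

Step 2: Find maximum:
  max(1, 2, 3, 2, 5, 1) = 5 (vertex 5)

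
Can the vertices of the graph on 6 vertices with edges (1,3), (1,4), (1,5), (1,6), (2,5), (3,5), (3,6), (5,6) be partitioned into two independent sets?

Step 1: Attempt 2-coloring using BFS:
  Start at vertex 1, assign color 0
  Color vertex 3 with color 1 (neighbor of 1)
  Color vertex 4 with color 1 (neighbor of 1)
  Color vertex 5 with color 1 (neighbor of 1)
  Color vertex 6 with color 1 (neighbor of 1)

Step 2: Conflict found! Vertices 3 and 5 are adjacent but have the same color.
This means the graph contains an odd cycle.

The graph is NOT bipartite.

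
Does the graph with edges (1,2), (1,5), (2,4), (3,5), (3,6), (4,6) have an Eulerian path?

Step 1: Find the degree of each vertex:
  deg(1) = 2
  deg(2) = 2
  deg(3) = 2
  deg(4) = 2
  deg(5) = 2
  deg(6) = 2

Step 2: Count vertices with odd degree:
  All vertices have even degree (0 odd-degree vertices)

Step 3: Apply Euler's theorem:
  - Eulerian circuit exists iff graph is connected and all vertices have even degree
  - Eulerian path exists iff graph is connected and has 0 or 2 odd-degree vertices

Graph is connected with 0 odd-degree vertices.
Both Eulerian circuit and Eulerian path exist.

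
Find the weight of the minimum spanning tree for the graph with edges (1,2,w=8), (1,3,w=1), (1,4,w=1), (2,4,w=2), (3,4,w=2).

Apply Kruskal's algorithm (sort edges by weight, add if no cycle):

Sorted edges by weight:
  (1,3) w=1
  (1,4) w=1
  (2,4) w=2
  (3,4) w=2
  (1,2) w=8

Add edge (1,3) w=1 -- no cycle. Running total: 1
Add edge (1,4) w=1 -- no cycle. Running total: 2
Add edge (2,4) w=2 -- no cycle. Running total: 4

MST edges: (1,3,w=1), (1,4,w=1), (2,4,w=2)
Total MST weight: 1 + 1 + 2 = 4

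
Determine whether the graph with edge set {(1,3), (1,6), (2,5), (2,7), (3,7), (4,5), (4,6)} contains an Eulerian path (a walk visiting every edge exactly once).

Step 1: Find the degree of each vertex:
  deg(1) = 2
  deg(2) = 2
  deg(3) = 2
  deg(4) = 2
  deg(5) = 2
  deg(6) = 2
  deg(7) = 2

Step 2: Count vertices with odd degree:
  All vertices have even degree (0 odd-degree vertices)

Step 3: Apply Euler's theorem:
  - Eulerian circuit exists iff graph is connected and all vertices have even degree
  - Eulerian path exists iff graph is connected and has 0 or 2 odd-degree vertices

Graph is connected with 0 odd-degree vertices.
Both Eulerian circuit and Eulerian path exist.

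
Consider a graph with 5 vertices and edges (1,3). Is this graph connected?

Step 1: Build adjacency list from edges:
  1: 3
  2: (none)
  3: 1
  4: (none)
  5: (none)

Step 2: Run BFS/DFS from vertex 1:
  Visited: {1, 3}
  Reached 2 of 5 vertices

Step 3: Only 2 of 5 vertices reached. Graph is disconnected.
Connected components: {1, 3}, {2}, {4}, {5}
Answer: No, the graph is not connected (4 components).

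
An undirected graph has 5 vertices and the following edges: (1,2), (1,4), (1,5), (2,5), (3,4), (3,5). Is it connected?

Step 1: Build adjacency list from edges:
  1: 2, 4, 5
  2: 1, 5
  3: 4, 5
  4: 1, 3
  5: 1, 2, 3

Step 2: Run BFS/DFS from vertex 1:
  Visited: {1, 2, 4, 5, 3}
  Reached 5 of 5 vertices

Step 3: All 5 vertices reached from vertex 1, so the graph is connected.
Answer: Yes, the graph is connected.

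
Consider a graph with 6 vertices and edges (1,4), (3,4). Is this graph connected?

Step 1: Build adjacency list from edges:
  1: 4
  2: (none)
  3: 4
  4: 1, 3
  5: (none)
  6: (none)

Step 2: Run BFS/DFS from vertex 1:
  Visited: {1, 4, 3}
  Reached 3 of 6 vertices

Step 3: Only 3 of 6 vertices reached. Graph is disconnected.
Connected components: {1, 3, 4}, {2}, {5}, {6}
Answer: No, the graph is not connected (4 components).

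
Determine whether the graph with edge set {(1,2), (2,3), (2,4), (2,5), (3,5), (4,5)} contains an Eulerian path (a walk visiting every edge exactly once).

Step 1: Find the degree of each vertex:
  deg(1) = 1
  deg(2) = 4
  deg(3) = 2
  deg(4) = 2
  deg(5) = 3

Step 2: Count vertices with odd degree:
  Odd-degree vertices: 1, 5 (2 total)

Step 3: Apply Euler's theorem:
  - Eulerian circuit exists iff graph is connected and all vertices have even degree
  - Eulerian path exists iff graph is connected and has 0 or 2 odd-degree vertices

Graph is connected with exactly 2 odd-degree vertices (1, 5).
Eulerian path exists (starting and ending at the odd-degree vertices), but no Eulerian circuit.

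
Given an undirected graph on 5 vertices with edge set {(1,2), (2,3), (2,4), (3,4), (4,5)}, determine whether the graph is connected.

Step 1: Build adjacency list from edges:
  1: 2
  2: 1, 3, 4
  3: 2, 4
  4: 2, 3, 5
  5: 4

Step 2: Run BFS/DFS from vertex 1:
  Visited: {1, 2, 3, 4, 5}
  Reached 5 of 5 vertices

Step 3: All 5 vertices reached from vertex 1, so the graph is connected.
Answer: Yes, the graph is connected.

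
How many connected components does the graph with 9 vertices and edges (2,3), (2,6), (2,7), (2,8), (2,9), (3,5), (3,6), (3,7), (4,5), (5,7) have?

Step 1: Build adjacency list from edges:
  1: (none)
  2: 3, 6, 7, 8, 9
  3: 2, 5, 6, 7
  4: 5
  5: 3, 4, 7
  6: 2, 3
  7: 2, 3, 5
  8: 2
  9: 2

Step 2: Run BFS/DFS from vertex 1:
  Visited: {1}
  Reached 1 of 9 vertices

Step 3: Only 1 of 9 vertices reached. Graph is disconnected.
Connected components: {1}, {2, 3, 4, 5, 6, 7, 8, 9}
Number of connected components: 2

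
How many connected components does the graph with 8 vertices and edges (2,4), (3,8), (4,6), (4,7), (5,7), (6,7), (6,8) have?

Step 1: Build adjacency list from edges:
  1: (none)
  2: 4
  3: 8
  4: 2, 6, 7
  5: 7
  6: 4, 7, 8
  7: 4, 5, 6
  8: 3, 6

Step 2: Run BFS/DFS from vertex 1:
  Visited: {1}
  Reached 1 of 8 vertices

Step 3: Only 1 of 8 vertices reached. Graph is disconnected.
Connected components: {1}, {2, 3, 4, 5, 6, 7, 8}
Number of connected components: 2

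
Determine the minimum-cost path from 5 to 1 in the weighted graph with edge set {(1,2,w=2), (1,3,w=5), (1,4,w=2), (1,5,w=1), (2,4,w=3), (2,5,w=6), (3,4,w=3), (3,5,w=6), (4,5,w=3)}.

Step 1: Build adjacency list with weights:
  1: 2(w=2), 3(w=5), 4(w=2), 5(w=1)
  2: 1(w=2), 4(w=3), 5(w=6)
  3: 1(w=5), 4(w=3), 5(w=6)
  4: 1(w=2), 2(w=3), 3(w=3), 5(w=3)
  5: 1(w=1), 2(w=6), 3(w=6), 4(w=3)

Step 2: Apply Dijkstra's algorithm from vertex 5:
  Visit vertex 5 (distance=0)
    Update dist[1] = 1
    Update dist[2] = 6
    Update dist[3] = 6
    Update dist[4] = 3
  Visit vertex 1 (distance=1)
    Update dist[2] = 3

Step 3: Shortest path: 5 -> 1
Total weight: 1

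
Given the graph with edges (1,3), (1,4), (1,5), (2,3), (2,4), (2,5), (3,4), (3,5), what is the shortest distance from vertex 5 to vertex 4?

Step 1: Build adjacency list:
  1: 3, 4, 5
  2: 3, 4, 5
  3: 1, 2, 4, 5
  4: 1, 2, 3
  5: 1, 2, 3

Step 2: BFS from vertex 5 to find shortest path to 4:
  vertex 1 reached at distance 1
  vertex 2 reached at distance 1
  vertex 3 reached at distance 1
  vertex 4 reached at distance 2

Step 3: Shortest path: 5 -> 1 -> 4
Path length: 2 edges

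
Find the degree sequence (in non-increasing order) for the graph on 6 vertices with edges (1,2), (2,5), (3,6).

Step 1: Count edges incident to each vertex:
  deg(1) = 1 (neighbors: 2)
  deg(2) = 2 (neighbors: 1, 5)
  deg(3) = 1 (neighbors: 6)
  deg(4) = 0 (neighbors: none)
  deg(5) = 1 (neighbors: 2)
  deg(6) = 1 (neighbors: 3)

Step 2: Sort degrees in non-increasing order:
  Degrees: [1, 2, 1, 0, 1, 1] -> sorted: [2, 1, 1, 1, 1, 0]

Degree sequence: [2, 1, 1, 1, 1, 0]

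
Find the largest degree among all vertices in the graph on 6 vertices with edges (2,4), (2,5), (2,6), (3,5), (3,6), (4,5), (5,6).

Step 1: Count edges incident to each vertex:
  deg(1) = 0 (neighbors: none)
  deg(2) = 3 (neighbors: 4, 5, 6)
  deg(3) = 2 (neighbors: 5, 6)
  deg(4) = 2 (neighbors: 2, 5)
  deg(5) = 4 (neighbors: 2, 3, 4, 6)
  deg(6) = 3 (neighbors: 2, 3, 5)

Step 2: Find maximum:
  max(0, 3, 2, 2, 4, 3) = 4 (vertex 5)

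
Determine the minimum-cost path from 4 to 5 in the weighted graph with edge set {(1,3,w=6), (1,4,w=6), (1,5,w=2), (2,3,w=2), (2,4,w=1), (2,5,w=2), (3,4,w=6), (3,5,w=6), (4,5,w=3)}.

Step 1: Build adjacency list with weights:
  1: 3(w=6), 4(w=6), 5(w=2)
  2: 3(w=2), 4(w=1), 5(w=2)
  3: 1(w=6), 2(w=2), 4(w=6), 5(w=6)
  4: 1(w=6), 2(w=1), 3(w=6), 5(w=3)
  5: 1(w=2), 2(w=2), 3(w=6), 4(w=3)

Step 2: Apply Dijkstra's algorithm from vertex 4:
  Visit vertex 4 (distance=0)
    Update dist[1] = 6
    Update dist[2] = 1
    Update dist[3] = 6
    Update dist[5] = 3
  Visit vertex 2 (distance=1)
    Update dist[3] = 3
  Visit vertex 3 (distance=3)
  Visit vertex 5 (distance=3)
    Update dist[1] = 5

Step 3: Shortest path: 4 -> 5
Total weight: 3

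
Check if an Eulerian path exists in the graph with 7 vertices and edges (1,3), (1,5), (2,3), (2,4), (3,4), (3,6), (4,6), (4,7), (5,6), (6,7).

Step 1: Find the degree of each vertex:
  deg(1) = 2
  deg(2) = 2
  deg(3) = 4
  deg(4) = 4
  deg(5) = 2
  deg(6) = 4
  deg(7) = 2

Step 2: Count vertices with odd degree:
  All vertices have even degree (0 odd-degree vertices)

Step 3: Apply Euler's theorem:
  - Eulerian circuit exists iff graph is connected and all vertices have even degree
  - Eulerian path exists iff graph is connected and has 0 or 2 odd-degree vertices

Graph is connected with 0 odd-degree vertices.
Both Eulerian circuit and Eulerian path exist.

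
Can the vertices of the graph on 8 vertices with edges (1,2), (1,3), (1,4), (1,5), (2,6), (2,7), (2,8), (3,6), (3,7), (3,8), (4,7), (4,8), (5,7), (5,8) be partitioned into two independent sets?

Step 1: Attempt 2-coloring using BFS:
  Start at vertex 1, assign color 0
  Color vertex 2 with color 1 (neighbor of 1)
  Color vertex 3 with color 1 (neighbor of 1)
  Color vertex 4 with color 1 (neighbor of 1)
  Color vertex 5 with color 1 (neighbor of 1)
  Color vertex 6 with color 0 (neighbor of 2)
  Color vertex 7 with color 0 (neighbor of 2)
  Color vertex 8 with color 0 (neighbor of 2)

Step 2: 2-coloring succeeded. No conflicts found.
  Set A (color 0): {1, 6, 7, 8}
  Set B (color 1): {2, 3, 4, 5}

The graph is bipartite with partition {1, 6, 7, 8}, {2, 3, 4, 5}.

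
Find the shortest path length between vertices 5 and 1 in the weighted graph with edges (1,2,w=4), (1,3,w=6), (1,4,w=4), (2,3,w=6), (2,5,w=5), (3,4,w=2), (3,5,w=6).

Step 1: Build adjacency list with weights:
  1: 2(w=4), 3(w=6), 4(w=4)
  2: 1(w=4), 3(w=6), 5(w=5)
  3: 1(w=6), 2(w=6), 4(w=2), 5(w=6)
  4: 1(w=4), 3(w=2)
  5: 2(w=5), 3(w=6)

Step 2: Apply Dijkstra's algorithm from vertex 5:
  Visit vertex 5 (distance=0)
    Update dist[2] = 5
    Update dist[3] = 6
  Visit vertex 2 (distance=5)
    Update dist[1] = 9
  Visit vertex 3 (distance=6)
    Update dist[4] = 8
  Visit vertex 4 (distance=8)
  Visit vertex 1 (distance=9)

Step 3: Shortest path: 5 -> 2 -> 1
Total weight: 5 + 4 = 9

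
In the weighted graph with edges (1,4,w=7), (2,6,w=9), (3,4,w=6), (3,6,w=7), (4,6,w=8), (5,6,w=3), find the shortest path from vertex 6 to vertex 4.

Step 1: Build adjacency list with weights:
  1: 4(w=7)
  2: 6(w=9)
  3: 4(w=6), 6(w=7)
  4: 1(w=7), 3(w=6), 6(w=8)
  5: 6(w=3)
  6: 2(w=9), 3(w=7), 4(w=8), 5(w=3)

Step 2: Apply Dijkstra's algorithm from vertex 6:
  Visit vertex 6 (distance=0)
    Update dist[2] = 9
    Update dist[3] = 7
    Update dist[4] = 8
    Update dist[5] = 3
  Visit vertex 5 (distance=3)
  Visit vertex 3 (distance=7)
  Visit vertex 4 (distance=8)
    Update dist[1] = 15

Step 3: Shortest path: 6 -> 4
Total weight: 8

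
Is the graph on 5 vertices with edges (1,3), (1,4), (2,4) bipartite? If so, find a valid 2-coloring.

Step 1: Attempt 2-coloring using BFS:
  Start at vertex 1, assign color 0
  Color vertex 3 with color 1 (neighbor of 1)
  Color vertex 4 with color 1 (neighbor of 1)
  Color vertex 2 with color 0 (neighbor of 4)
  Start new component at vertex 5, assign color 0

Step 2: 2-coloring succeeded. No conflicts found.
  Set A (color 0): {1, 2, 5}
  Set B (color 1): {3, 4}

The graph is bipartite with partition {1, 2, 5}, {3, 4}.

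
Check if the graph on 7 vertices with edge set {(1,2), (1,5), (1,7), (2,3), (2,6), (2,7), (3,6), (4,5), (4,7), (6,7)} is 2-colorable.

Step 1: Attempt 2-coloring using BFS:
  Start at vertex 1, assign color 0
  Color vertex 2 with color 1 (neighbor of 1)
  Color vertex 5 with color 1 (neighbor of 1)
  Color vertex 7 with color 1 (neighbor of 1)
  Color vertex 3 with color 0 (neighbor of 2)
  Color vertex 6 with color 0 (neighbor of 2)

Step 2: Conflict found! Vertices 2 and 7 are adjacent but have the same color.
This means the graph contains an odd cycle.

The graph is NOT bipartite.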